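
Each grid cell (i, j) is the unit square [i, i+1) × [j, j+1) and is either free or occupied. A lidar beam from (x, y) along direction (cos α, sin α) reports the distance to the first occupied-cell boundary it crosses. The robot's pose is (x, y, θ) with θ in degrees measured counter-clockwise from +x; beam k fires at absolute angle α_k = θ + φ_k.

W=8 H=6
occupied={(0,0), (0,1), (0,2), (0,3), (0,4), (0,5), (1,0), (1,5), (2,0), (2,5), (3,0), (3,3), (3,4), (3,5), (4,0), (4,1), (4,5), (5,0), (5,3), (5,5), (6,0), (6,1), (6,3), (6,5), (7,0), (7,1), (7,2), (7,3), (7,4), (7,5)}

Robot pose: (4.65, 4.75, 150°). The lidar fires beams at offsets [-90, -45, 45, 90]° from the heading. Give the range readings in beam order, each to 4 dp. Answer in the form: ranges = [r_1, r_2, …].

beam 1: φ=-90°, α=60°
  dir = (cos 60°, sin 60°) = (0.5000, 0.8660); from cell (4,4)
  next x-line at t=0.7000, next y-line at t=0.2887; Δt_x=2.0000, Δt_y=1.1547
    y: enter (4,5) at t=0.2887 ← occupied
  → r_1 = 0.2887
beam 2: φ=-45°, α=105°
  dir = (cos 105°, sin 105°) = (-0.2588, 0.9659); from cell (4,4)
  next x-line at t=2.5114, next y-line at t=0.2588; Δt_x=3.8637, Δt_y=1.0353
    y: enter (4,5) at t=0.2588 ← occupied
  → r_2 = 0.2588
beam 3: φ=45°, α=195°
  dir = (cos 195°, sin 195°) = (-0.9659, -0.2588); from cell (4,4)
  next x-line at t=0.6729, next y-line at t=2.8978; Δt_x=1.0353, Δt_y=3.8637
    x: enter (3,4) at t=0.6729 ← occupied
  → r_3 = 0.6729
beam 4: φ=90°, α=240°
  dir = (cos 240°, sin 240°) = (-0.5000, -0.8660); from cell (4,4)
  next x-line at t=1.3000, next y-line at t=0.8660; Δt_x=2.0000, Δt_y=1.1547
    y: enter (4,3) at t=0.8660
    x: enter (3,3) at t=1.3000 ← occupied
  → r_4 = 1.3000

ranges = [0.2887, 0.2588, 0.6729, 1.3000]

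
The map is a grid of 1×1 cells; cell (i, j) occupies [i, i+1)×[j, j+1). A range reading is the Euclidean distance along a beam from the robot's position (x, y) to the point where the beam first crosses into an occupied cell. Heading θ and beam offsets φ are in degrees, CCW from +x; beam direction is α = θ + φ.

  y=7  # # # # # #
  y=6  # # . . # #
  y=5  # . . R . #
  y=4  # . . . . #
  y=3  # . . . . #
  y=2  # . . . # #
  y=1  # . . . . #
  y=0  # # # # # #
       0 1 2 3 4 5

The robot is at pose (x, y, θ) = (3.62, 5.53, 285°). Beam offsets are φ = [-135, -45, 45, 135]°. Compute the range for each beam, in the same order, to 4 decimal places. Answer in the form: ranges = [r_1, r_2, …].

ranges = [1.8706, 5.2308, 1.5935, 0.7600]

beam 1: φ=-135°, α=150°
  cosα=-0.8660 sinα=0.5000 | (3,5) | tMaxX 0.7159 tMaxY 0.9400 | tΔX 1.1547 tΔY 2.0000
    t=0.7159 [x] (2,5)
    t=0.9400 [y] (2,6)
    t=1.8706 [x] (1,6) — stop
  → r_1 = 1.8706
beam 2: φ=-45°, α=240°
  cosα=-0.5000 sinα=-0.8660 | (3,5) | tMaxX 1.2400 tMaxY 0.6120 | tΔX 2.0000 tΔY 1.1547
    t=0.6120 [y] (3,4)
    t=1.2400 [x] (2,4)
    t=1.7667 [y] (2,3)
    t=2.9214 [y] (2,2)
    t=3.2400 [x] (1,2)
    t=4.0761 [y] (1,1)
    t=5.2308 [y] (1,0) — stop
  → r_2 = 5.2308
beam 3: φ=45°, α=330°
  cosα=0.8660 sinα=-0.5000 | (3,5) | tMaxX 0.4388 tMaxY 1.0600 | tΔX 1.1547 tΔY 2.0000
    t=0.4388 [x] (4,5)
    t=1.0600 [y] (4,4)
    t=1.5935 [x] (5,4) — stop
  → r_3 = 1.5935
beam 4: φ=135°, α=60°
  cosα=0.5000 sinα=0.8660 | (3,5) | tMaxX 0.7600 tMaxY 0.5427 | tΔX 2.0000 tΔY 1.1547
    t=0.5427 [y] (3,6)
    t=0.7600 [x] (4,6) — stop
  → r_4 = 0.7600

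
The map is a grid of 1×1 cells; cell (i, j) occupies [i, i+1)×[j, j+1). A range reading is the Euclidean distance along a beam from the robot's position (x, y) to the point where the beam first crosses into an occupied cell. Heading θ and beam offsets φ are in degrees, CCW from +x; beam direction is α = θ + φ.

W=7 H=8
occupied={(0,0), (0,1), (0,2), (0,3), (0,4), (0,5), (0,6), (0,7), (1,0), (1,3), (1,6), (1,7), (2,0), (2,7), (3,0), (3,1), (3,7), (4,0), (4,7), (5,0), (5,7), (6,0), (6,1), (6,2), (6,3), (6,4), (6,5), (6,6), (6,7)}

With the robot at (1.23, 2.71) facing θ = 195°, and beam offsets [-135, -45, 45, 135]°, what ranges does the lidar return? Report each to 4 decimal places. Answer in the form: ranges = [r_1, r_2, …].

beam 1: φ=-135°, α=60°
  cosα=0.5000 sinα=0.8660 | (1,2) | tMaxX 1.5400 tMaxY 0.3349 | tΔX 2.0000 tΔY 1.1547
    t=0.3349 [y] (1,3) — stop
  → r_1 = 0.3349
beam 2: φ=-45°, α=150°
  cosα=-0.8660 sinα=0.5000 | (1,2) | tMaxX 0.2656 tMaxY 0.5800 | tΔX 1.1547 tΔY 2.0000
    t=0.2656 [x] (0,2) — stop
  → r_2 = 0.2656
beam 3: φ=45°, α=240°
  cosα=-0.5000 sinα=-0.8660 | (1,2) | tMaxX 0.4600 tMaxY 0.8198 | tΔX 2.0000 tΔY 1.1547
    t=0.4600 [x] (0,2) — stop
  → r_3 = 0.4600
beam 4: φ=135°, α=330°
  cosα=0.8660 sinα=-0.5000 | (1,2) | tMaxX 0.8891 tMaxY 1.4200 | tΔX 1.1547 tΔY 2.0000
    t=0.8891 [x] (2,2)
    t=1.4200 [y] (2,1)
    t=2.0438 [x] (3,1) — stop
  → r_4 = 2.0438

ranges = [0.3349, 0.2656, 0.4600, 2.0438]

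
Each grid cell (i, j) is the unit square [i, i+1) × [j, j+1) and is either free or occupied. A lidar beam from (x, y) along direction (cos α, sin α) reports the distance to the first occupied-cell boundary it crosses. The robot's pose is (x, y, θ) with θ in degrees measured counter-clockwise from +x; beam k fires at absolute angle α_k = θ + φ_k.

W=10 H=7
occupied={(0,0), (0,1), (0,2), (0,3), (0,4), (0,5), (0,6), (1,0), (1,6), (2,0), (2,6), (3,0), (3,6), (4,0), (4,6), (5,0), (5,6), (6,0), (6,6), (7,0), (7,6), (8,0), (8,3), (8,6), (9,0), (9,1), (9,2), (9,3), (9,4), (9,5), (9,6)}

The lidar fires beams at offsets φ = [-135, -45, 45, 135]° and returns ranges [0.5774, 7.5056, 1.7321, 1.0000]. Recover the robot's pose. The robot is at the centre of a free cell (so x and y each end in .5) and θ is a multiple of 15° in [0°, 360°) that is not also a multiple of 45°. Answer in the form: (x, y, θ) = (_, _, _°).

(x, y, θ) = (7.5, 5.5, 255°)

The pose lattice has 39·16 = 624 candidates. Test each by forward raycasting.
  (4.5, 5.5, 300°): beam 1 = 1.9319 ≠ 0.5774 ✗
  (4.5, 4.5, 60°): beam 1 = 3.6235 ≠ 0.5774 ✗
  (4.5, 5.5, 345°): beam 1 = 4.0415 ≠ 0.5774 ✗
  (6.5, 1.5, 60°): beam 1 = 0.5176 ≠ 0.5774 ✗
  (5.5, 3.5, 345°): beam 1 = 5.0000 ≠ 0.5774 ✗
  …
  (7.5, 5.5, 255°): r_1=0.5774, r_2=7.5056, r_3=1.7321, r_4=1.0000 — all match ✓
Unique over the lattice → pose = (7.5, 5.5, 255°).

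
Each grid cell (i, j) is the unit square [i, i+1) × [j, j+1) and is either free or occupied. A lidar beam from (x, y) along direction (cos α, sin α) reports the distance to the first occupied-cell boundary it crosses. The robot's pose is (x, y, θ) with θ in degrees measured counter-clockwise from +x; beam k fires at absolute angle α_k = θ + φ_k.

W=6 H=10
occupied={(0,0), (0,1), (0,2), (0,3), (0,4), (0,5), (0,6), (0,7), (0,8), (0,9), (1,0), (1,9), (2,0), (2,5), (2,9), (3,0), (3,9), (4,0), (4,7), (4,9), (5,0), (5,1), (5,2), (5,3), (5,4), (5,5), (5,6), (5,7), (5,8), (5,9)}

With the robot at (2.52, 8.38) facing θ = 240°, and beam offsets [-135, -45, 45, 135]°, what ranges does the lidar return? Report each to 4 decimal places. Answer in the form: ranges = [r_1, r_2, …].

beam 1: φ=-135°, α=105°
  dir = (cos 105°, sin 105°) = (-0.2588, 0.9659); from cell (2,8)
  next x-line at t=2.0091, next y-line at t=0.6419; Δt_x=3.8637, Δt_y=1.0353
    y: enter (2,9) at t=0.6419 ← occupied
  → r_1 = 0.6419
beam 2: φ=-45°, α=195°
  dir = (cos 195°, sin 195°) = (-0.9659, -0.2588); from cell (2,8)
  next x-line at t=0.5383, next y-line at t=1.4682; Δt_x=1.0353, Δt_y=3.8637
    x: enter (1,8) at t=0.5383
    y: enter (1,7) at t=1.4682
    x: enter (0,7) at t=1.5736 ← occupied
  → r_2 = 1.5736
beam 3: φ=45°, α=285°
  dir = (cos 285°, sin 285°) = (0.2588, -0.9659); from cell (2,8)
  next x-line at t=1.8546, next y-line at t=0.3934; Δt_x=3.8637, Δt_y=1.0353
    y: enter (2,7) at t=0.3934
    y: enter (2,6) at t=1.4287
    x: enter (3,6) at t=1.8546
    y: enter (3,5) at t=2.4640
    y: enter (3,4) at t=3.4992
    y: enter (3,3) at t=4.5345
    y: enter (3,2) at t=5.5698
    x: enter (4,2) at t=5.7183
    y: enter (4,1) at t=6.6051
    y: enter (4,0) at t=7.6403 ← occupied
  → r_3 = 7.6403
beam 4: φ=135°, α=15°
  dir = (cos 15°, sin 15°) = (0.9659, 0.2588); from cell (2,8)
  next x-line at t=0.4969, next y-line at t=2.3955; Δt_x=1.0353, Δt_y=3.8637
    x: enter (3,8) at t=0.4969
    x: enter (4,8) at t=1.5322
    y: enter (4,9) at t=2.3955 ← occupied
  → r_4 = 2.3955

ranges = [0.6419, 1.5736, 7.6403, 2.3955]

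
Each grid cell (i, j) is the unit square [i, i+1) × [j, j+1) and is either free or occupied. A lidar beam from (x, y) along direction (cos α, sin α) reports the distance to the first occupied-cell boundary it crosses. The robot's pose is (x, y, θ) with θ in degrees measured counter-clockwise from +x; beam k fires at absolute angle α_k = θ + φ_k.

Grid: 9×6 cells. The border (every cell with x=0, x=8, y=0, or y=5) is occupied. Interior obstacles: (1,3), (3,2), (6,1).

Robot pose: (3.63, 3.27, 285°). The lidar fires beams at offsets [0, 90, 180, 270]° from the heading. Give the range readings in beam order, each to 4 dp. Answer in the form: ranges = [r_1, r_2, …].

beam 1: φ=0°, α=285°
  cosα=0.2588 sinα=-0.9659 | (3,3) | tMaxX 1.4296 tMaxY 0.2795 | tΔX 3.8637 tΔY 1.0353
    t=0.2795 [y] (3,2) — stop
  → r_1 = 0.2795
beam 2: φ=90°, α=15°
  cosα=0.9659 sinα=0.2588 | (3,3) | tMaxX 0.3831 tMaxY 2.8205 | tΔX 1.0353 tΔY 3.8637
    t=0.3831 [x] (4,3)
    t=1.4183 [x] (5,3)
    t=2.4536 [x] (6,3)
    t=2.8205 [y] (6,4)
    t=3.4889 [x] (7,4)
    t=4.5242 [x] (8,4) — stop
  → r_2 = 4.5242
beam 3: φ=180°, α=105°
  cosα=-0.2588 sinα=0.9659 | (3,3) | tMaxX 2.4341 tMaxY 0.7558 | tΔX 3.8637 tΔY 1.0353
    t=0.7558 [y] (3,4)
    t=1.7910 [y] (3,5) — stop
  → r_3 = 1.7910
beam 4: φ=270°, α=195°
  cosα=-0.9659 sinα=-0.2588 | (3,3) | tMaxX 0.6522 tMaxY 1.0432 | tΔX 1.0353 tΔY 3.8637
    t=0.6522 [x] (2,3)
    t=1.0432 [y] (2,2)
    t=1.6875 [x] (1,2)
    t=2.7228 [x] (0,2) — stop
  → r_4 = 2.7228

ranges = [0.2795, 4.5242, 1.7910, 2.7228]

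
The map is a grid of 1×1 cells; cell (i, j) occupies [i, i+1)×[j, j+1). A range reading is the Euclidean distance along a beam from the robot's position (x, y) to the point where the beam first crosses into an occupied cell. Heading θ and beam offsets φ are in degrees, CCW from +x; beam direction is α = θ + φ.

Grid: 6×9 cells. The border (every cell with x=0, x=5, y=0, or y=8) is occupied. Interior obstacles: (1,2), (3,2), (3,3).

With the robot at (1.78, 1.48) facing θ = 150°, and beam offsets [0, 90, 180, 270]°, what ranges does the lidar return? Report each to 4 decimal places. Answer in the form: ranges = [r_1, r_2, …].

beam 1: φ=0°, α=150°
  dir = (cos 150°, sin 150°) = (-0.8660, 0.5000); from cell (1,1)
  next x-line at t=0.9007, next y-line at t=1.0400; Δt_x=1.1547, Δt_y=2.0000
    x: enter (0,1) at t=0.9007 ← occupied
  → r_1 = 0.9007
beam 2: φ=90°, α=240°
  dir = (cos 240°, sin 240°) = (-0.5000, -0.8660); from cell (1,1)
  next x-line at t=1.5600, next y-line at t=0.5543; Δt_x=2.0000, Δt_y=1.1547
    y: enter (1,0) at t=0.5543 ← occupied
  → r_2 = 0.5543
beam 3: φ=180°, α=330°
  dir = (cos 330°, sin 330°) = (0.8660, -0.5000); from cell (1,1)
  next x-line at t=0.2540, next y-line at t=0.9600; Δt_x=1.1547, Δt_y=2.0000
    x: enter (2,1) at t=0.2540
    y: enter (2,0) at t=0.9600 ← occupied
  → r_3 = 0.9600
beam 4: φ=270°, α=60°
  dir = (cos 60°, sin 60°) = (0.5000, 0.8660); from cell (1,1)
  next x-line at t=0.4400, next y-line at t=0.6004; Δt_x=2.0000, Δt_y=1.1547
    x: enter (2,1) at t=0.4400
    y: enter (2,2) at t=0.6004
    y: enter (2,3) at t=1.7551
    x: enter (3,3) at t=2.4400 ← occupied
  → r_4 = 2.4400

ranges = [0.9007, 0.5543, 0.9600, 2.4400]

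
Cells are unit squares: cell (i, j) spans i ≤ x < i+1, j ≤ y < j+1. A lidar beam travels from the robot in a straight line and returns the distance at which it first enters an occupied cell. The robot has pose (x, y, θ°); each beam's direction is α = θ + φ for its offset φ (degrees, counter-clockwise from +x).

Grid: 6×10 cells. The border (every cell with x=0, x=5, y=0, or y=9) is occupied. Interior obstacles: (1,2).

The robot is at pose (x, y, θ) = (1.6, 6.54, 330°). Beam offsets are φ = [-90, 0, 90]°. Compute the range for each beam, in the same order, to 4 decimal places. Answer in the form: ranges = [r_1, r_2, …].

ranges = [1.2000, 3.9260, 2.8406]

beam 1: φ=-90°, α=240°
  dir = (cos 240°, sin 240°) = (-0.5000, -0.8660); from cell (1,6)
  next x-line at t=1.2000, next y-line at t=0.6235; Δt_x=2.0000, Δt_y=1.1547
    y: enter (1,5) at t=0.6235
    x: enter (0,5) at t=1.2000 ← occupied
  → r_1 = 1.2000
beam 2: φ=0°, α=330°
  dir = (cos 330°, sin 330°) = (0.8660, -0.5000); from cell (1,6)
  next x-line at t=0.4619, next y-line at t=1.0800; Δt_x=1.1547, Δt_y=2.0000
    x: enter (2,6) at t=0.4619
    y: enter (2,5) at t=1.0800
    x: enter (3,5) at t=1.6166
    x: enter (4,5) at t=2.7713
    y: enter (4,4) at t=3.0800
    x: enter (5,4) at t=3.9260 ← occupied
  → r_2 = 3.9260
beam 3: φ=90°, α=60°
  dir = (cos 60°, sin 60°) = (0.5000, 0.8660); from cell (1,6)
  next x-line at t=0.8000, next y-line at t=0.5312; Δt_x=2.0000, Δt_y=1.1547
    y: enter (1,7) at t=0.5312
    x: enter (2,7) at t=0.8000
    y: enter (2,8) at t=1.6859
    x: enter (3,8) at t=2.8000
    y: enter (3,9) at t=2.8406 ← occupied
  → r_3 = 2.8406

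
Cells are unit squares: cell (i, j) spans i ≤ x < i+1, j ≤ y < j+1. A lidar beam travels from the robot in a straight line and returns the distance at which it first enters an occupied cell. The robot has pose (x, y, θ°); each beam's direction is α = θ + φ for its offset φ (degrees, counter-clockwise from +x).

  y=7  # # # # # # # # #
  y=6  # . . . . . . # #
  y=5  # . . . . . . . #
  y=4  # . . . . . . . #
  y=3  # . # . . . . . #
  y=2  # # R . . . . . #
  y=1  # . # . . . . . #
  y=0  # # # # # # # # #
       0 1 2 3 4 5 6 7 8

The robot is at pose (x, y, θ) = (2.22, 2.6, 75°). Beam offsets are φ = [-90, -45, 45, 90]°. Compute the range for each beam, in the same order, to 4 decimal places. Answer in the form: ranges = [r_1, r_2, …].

beam 1: φ=-90°, α=345°
  direction (0.9659, -0.2588); cell (2,2); t to first gridline: x 0.8075, y 2.3182 (then +1.0353 / +3.8637)
    (3,2) via x @ 0.8075
    (4,2) via x @ 1.8428
    (4,1) via y @ 2.3182
    (5,1) via x @ 2.8781
    (6,1) via x @ 3.9133
    (7,1) via x @ 4.9486
    (8,1) via x @ 5.9839  # hit
  → r_1 = 5.9839
beam 2: φ=-45°, α=30°
  direction (0.8660, 0.5000); cell (2,2); t to first gridline: x 0.9007, y 0.8000 (then +1.1547 / +2.0000)
    (2,3) via y @ 0.8000  # hit
  → r_2 = 0.8000
beam 3: φ=45°, α=120°
  direction (-0.5000, 0.8660); cell (2,2); t to first gridline: x 0.4400, y 0.4619 (then +2.0000 / +1.1547)
    (1,2) via x @ 0.4400  # hit
  → r_3 = 0.4400
beam 4: φ=90°, α=165°
  direction (-0.9659, 0.2588); cell (2,2); t to first gridline: x 0.2278, y 1.5455 (then +1.0353 / +3.8637)
    (1,2) via x @ 0.2278  # hit
  → r_4 = 0.2278

ranges = [5.9839, 0.8000, 0.4400, 0.2278]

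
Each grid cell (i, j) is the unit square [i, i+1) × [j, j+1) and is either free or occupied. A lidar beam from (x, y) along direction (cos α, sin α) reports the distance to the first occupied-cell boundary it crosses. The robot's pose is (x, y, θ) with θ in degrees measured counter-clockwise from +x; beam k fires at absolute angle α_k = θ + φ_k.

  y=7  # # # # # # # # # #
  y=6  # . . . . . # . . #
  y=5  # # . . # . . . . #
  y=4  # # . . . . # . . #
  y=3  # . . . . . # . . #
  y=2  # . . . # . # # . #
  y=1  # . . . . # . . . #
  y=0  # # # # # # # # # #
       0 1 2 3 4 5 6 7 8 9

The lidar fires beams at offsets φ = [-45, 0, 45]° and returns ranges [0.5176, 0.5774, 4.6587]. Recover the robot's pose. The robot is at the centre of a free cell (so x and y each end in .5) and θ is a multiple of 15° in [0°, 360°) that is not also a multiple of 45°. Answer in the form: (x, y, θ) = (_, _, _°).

(x, y, θ) = (2.5, 5.5, 210°)

Enumerate (i+0.5, j+0.5, θ) over the 38 free cells and 16 admissible headings. For each, cast all 3 beams and compare to the given ranges.
  (8.5, 5.5, 15°): beam 1 = 0.5774 ≠ 0.5176 ✗
  (7.5, 3.5, 345°): beam 1 = 0.5774 ≠ 0.5176 ✗
  (5.5, 2.5, 30°): beam 3 = 1.9319 ≠ 4.6587 ✗
  (7.5, 1.5, 255°): beam 1 = 1.0000 ≠ 0.5176 ✗
  …
  (2.5, 5.5, 210°): r_1=0.5176, r_2=0.5774, r_3=4.6587 — all match ✓
Only this pose fits every beam.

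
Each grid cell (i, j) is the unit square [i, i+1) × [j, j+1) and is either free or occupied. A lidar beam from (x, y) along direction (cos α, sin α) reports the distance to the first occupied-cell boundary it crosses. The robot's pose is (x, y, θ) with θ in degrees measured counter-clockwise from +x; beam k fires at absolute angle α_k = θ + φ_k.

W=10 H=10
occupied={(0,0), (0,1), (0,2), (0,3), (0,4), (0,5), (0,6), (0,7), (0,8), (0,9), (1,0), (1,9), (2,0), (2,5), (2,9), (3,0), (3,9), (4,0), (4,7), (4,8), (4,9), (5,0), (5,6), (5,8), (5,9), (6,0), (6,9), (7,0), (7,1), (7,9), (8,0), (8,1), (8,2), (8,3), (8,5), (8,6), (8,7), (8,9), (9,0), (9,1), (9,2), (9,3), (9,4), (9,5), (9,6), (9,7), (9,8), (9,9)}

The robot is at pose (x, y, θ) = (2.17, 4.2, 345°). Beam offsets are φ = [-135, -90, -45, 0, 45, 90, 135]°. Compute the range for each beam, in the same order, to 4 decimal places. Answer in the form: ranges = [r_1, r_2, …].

beam 1: φ=-135°, α=210°
  direction (-0.8660, -0.5000); cell (2,4); t to first gridline: x 0.1963, y 0.4000 (then +1.1547 / +2.0000)
    (1,4) via x @ 0.1963
    (1,3) via y @ 0.4000
    (0,3) via x @ 1.3510  # hit
  → r_1 = 1.3510
beam 2: φ=-90°, α=255°
  direction (-0.2588, -0.9659); cell (2,4); t to first gridline: x 0.6568, y 0.2071 (then +3.8637 / +1.0353)
    (2,3) via y @ 0.2071
    (1,3) via x @ 0.6568
    (1,2) via y @ 1.2423
    (1,1) via y @ 2.2776
    (1,0) via y @ 3.3129  # hit
  → r_2 = 3.3129
beam 3: φ=-45°, α=300°
  direction (0.5000, -0.8660); cell (2,4); t to first gridline: x 1.6600, y 0.2309 (then +2.0000 / +1.1547)
    (2,3) via y @ 0.2309
    (2,2) via y @ 1.3856
    (3,2) via x @ 1.6600
    (3,1) via y @ 2.5403
    (4,1) via x @ 3.6600
    (4,0) via y @ 3.6950  # hit
  → r_3 = 3.6950
beam 4: φ=0°, α=345°
  direction (0.9659, -0.2588); cell (2,4); t to first gridline: x 0.8593, y 0.7727 (then +1.0353 / +3.8637)
    (2,3) via y @ 0.7727
    (3,3) via x @ 0.8593
    (4,3) via x @ 1.8946
    (5,3) via x @ 2.9298
    (6,3) via x @ 3.9651
    (6,2) via y @ 4.6364
    (7,2) via x @ 5.0004
    (8,2) via x @ 6.0357  # hit
  → r_4 = 6.0357
beam 5: φ=45°, α=30°
  direction (0.8660, 0.5000); cell (2,4); t to first gridline: x 0.9584, y 1.6000 (then +1.1547 / +2.0000)
    (3,4) via x @ 0.9584
    (3,5) via y @ 1.6000
    (4,5) via x @ 2.1131
    (5,5) via x @ 3.2678
    (5,6) via y @ 3.6000  # hit
  → r_5 = 3.6000
beam 6: φ=90°, α=75°
  direction (0.2588, 0.9659); cell (2,4); t to first gridline: x 3.2069, y 0.8282 (then +3.8637 / +1.0353)
    (2,5) via y @ 0.8282  # hit
  → r_6 = 0.8282
beam 7: φ=135°, α=120°
  direction (-0.5000, 0.8660); cell (2,4); t to first gridline: x 0.3400, y 0.9238 (then +2.0000 / +1.1547)
    (1,4) via x @ 0.3400
    (1,5) via y @ 0.9238
    (1,6) via y @ 2.0785
    (0,6) via x @ 2.3400  # hit
  → r_7 = 2.3400

ranges = [1.3510, 3.3129, 3.6950, 6.0357, 3.6000, 0.8282, 2.3400]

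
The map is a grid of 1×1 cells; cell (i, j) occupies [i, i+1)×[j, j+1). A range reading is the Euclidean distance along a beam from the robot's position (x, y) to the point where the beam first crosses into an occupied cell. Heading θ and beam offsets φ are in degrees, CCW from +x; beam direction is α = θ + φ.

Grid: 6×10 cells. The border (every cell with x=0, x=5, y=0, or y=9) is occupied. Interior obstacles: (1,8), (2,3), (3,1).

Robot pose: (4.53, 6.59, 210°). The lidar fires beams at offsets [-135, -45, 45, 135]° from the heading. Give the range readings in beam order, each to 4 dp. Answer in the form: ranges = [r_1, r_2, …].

beam 1: φ=-135°, α=75°
  cosα=0.2588 sinα=0.9659 | (4,6) | tMaxX 1.8159 tMaxY 0.4245 | tΔX 3.8637 tΔY 1.0353
    t=0.4245 [y] (4,7)
    t=1.4597 [y] (4,8)
    t=1.8159 [x] (5,8) — stop
  → r_1 = 1.8159
beam 2: φ=-45°, α=165°
  cosα=-0.9659 sinα=0.2588 | (4,6) | tMaxX 0.5487 tMaxY 1.5841 | tΔX 1.0353 tΔY 3.8637
    t=0.5487 [x] (3,6)
    t=1.5840 [x] (2,6)
    t=1.5841 [y] (2,7)
    t=2.6192 [x] (1,7)
    t=3.6545 [x] (0,7) — stop
  → r_2 = 3.6545
beam 3: φ=45°, α=255°
  cosα=-0.2588 sinα=-0.9659 | (4,6) | tMaxX 2.0478 tMaxY 0.6108 | tΔX 3.8637 tΔY 1.0353
    t=0.6108 [y] (4,5)
    t=1.6461 [y] (4,4)
    t=2.0478 [x] (3,4)
    t=2.6814 [y] (3,3)
    t=3.7166 [y] (3,2)
    t=4.7519 [y] (3,1) — stop
  → r_3 = 4.7519
beam 4: φ=135°, α=345°
  cosα=0.9659 sinα=-0.2588 | (4,6) | tMaxX 0.4866 tMaxY 2.2796 | tΔX 1.0353 tΔY 3.8637
    t=0.4866 [x] (5,6) — stop
  → r_4 = 0.4866

ranges = [1.8159, 3.6545, 4.7519, 0.4866]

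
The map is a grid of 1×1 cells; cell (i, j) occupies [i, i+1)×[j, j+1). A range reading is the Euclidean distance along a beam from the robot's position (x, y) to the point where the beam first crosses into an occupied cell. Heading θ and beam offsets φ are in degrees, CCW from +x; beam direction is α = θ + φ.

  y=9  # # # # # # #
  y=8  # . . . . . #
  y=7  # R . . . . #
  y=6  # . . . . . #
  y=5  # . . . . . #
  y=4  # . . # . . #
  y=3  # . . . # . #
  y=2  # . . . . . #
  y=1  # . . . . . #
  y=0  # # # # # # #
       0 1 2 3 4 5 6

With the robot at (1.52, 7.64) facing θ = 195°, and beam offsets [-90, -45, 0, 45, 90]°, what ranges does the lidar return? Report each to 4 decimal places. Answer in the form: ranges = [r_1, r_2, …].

beam 1: φ=-90°, α=105°
  dir = (cos 105°, sin 105°) = (-0.2588, 0.9659); from cell (1,7)
  next x-line at t=2.0091, next y-line at t=0.3727; Δt_x=3.8637, Δt_y=1.0353
    y: enter (1,8) at t=0.3727
    y: enter (1,9) at t=1.4080 ← occupied
  → r_1 = 1.4080
beam 2: φ=-45°, α=150°
  dir = (cos 150°, sin 150°) = (-0.8660, 0.5000); from cell (1,7)
  next x-line at t=0.6004, next y-line at t=0.7200; Δt_x=1.1547, Δt_y=2.0000
    x: enter (0,7) at t=0.6004 ← occupied
  → r_2 = 0.6004
beam 3: φ=0°, α=195°
  dir = (cos 195°, sin 195°) = (-0.9659, -0.2588); from cell (1,7)
  next x-line at t=0.5383, next y-line at t=2.4728; Δt_x=1.0353, Δt_y=3.8637
    x: enter (0,7) at t=0.5383 ← occupied
  → r_3 = 0.5383
beam 4: φ=45°, α=240°
  dir = (cos 240°, sin 240°) = (-0.5000, -0.8660); from cell (1,7)
  next x-line at t=1.0400, next y-line at t=0.7390; Δt_x=2.0000, Δt_y=1.1547
    y: enter (1,6) at t=0.7390
    x: enter (0,6) at t=1.0400 ← occupied
  → r_4 = 1.0400
beam 5: φ=90°, α=285°
  dir = (cos 285°, sin 285°) = (0.2588, -0.9659); from cell (1,7)
  next x-line at t=1.8546, next y-line at t=0.6626; Δt_x=3.8637, Δt_y=1.0353
    y: enter (1,6) at t=0.6626
    y: enter (1,5) at t=1.6979
    x: enter (2,5) at t=1.8546
    y: enter (2,4) at t=2.7331
    y: enter (2,3) at t=3.7684
    y: enter (2,2) at t=4.8037
    x: enter (3,2) at t=5.7183
    y: enter (3,1) at t=5.8390
    y: enter (3,0) at t=6.8742 ← occupied
  → r_5 = 6.8742

ranges = [1.4080, 0.6004, 0.5383, 1.0400, 6.8742]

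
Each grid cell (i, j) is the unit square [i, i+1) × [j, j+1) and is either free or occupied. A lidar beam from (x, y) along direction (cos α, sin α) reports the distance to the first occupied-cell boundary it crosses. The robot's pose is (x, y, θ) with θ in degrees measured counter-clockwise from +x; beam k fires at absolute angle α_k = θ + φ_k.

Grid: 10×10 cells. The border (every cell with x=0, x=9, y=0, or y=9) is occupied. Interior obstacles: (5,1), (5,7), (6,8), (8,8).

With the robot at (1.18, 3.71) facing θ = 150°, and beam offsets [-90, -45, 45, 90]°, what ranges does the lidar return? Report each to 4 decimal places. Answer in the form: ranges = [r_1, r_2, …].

ranges = [6.1084, 0.6955, 0.1863, 0.3600]

beam 1: φ=-90°, α=60°
  direction (0.5000, 0.8660); cell (1,3); t to first gridline: x 1.6400, y 0.3349 (then +2.0000 / +1.1547)
    (1,4) via y @ 0.3349
    (1,5) via y @ 1.4896
    (2,5) via x @ 1.6400
    (2,6) via y @ 2.6443
    (3,6) via x @ 3.6400
    (3,7) via y @ 3.7990
    (3,8) via y @ 4.9537
    (4,8) via x @ 5.6400
    (4,9) via y @ 6.1084  # hit
  → r_1 = 6.1084
beam 2: φ=-45°, α=105°
  direction (-0.2588, 0.9659); cell (1,3); t to first gridline: x 0.6955, y 0.3002 (then +3.8637 / +1.0353)
    (1,4) via y @ 0.3002
    (0,4) via x @ 0.6955  # hit
  → r_2 = 0.6955
beam 3: φ=45°, α=195°
  direction (-0.9659, -0.2588); cell (1,3); t to first gridline: x 0.1863, y 2.7432 (then +1.0353 / +3.8637)
    (0,3) via x @ 0.1863  # hit
  → r_3 = 0.1863
beam 4: φ=90°, α=240°
  direction (-0.5000, -0.8660); cell (1,3); t to first gridline: x 0.3600, y 0.8198 (then +2.0000 / +1.1547)
    (0,3) via x @ 0.3600  # hit
  → r_4 = 0.3600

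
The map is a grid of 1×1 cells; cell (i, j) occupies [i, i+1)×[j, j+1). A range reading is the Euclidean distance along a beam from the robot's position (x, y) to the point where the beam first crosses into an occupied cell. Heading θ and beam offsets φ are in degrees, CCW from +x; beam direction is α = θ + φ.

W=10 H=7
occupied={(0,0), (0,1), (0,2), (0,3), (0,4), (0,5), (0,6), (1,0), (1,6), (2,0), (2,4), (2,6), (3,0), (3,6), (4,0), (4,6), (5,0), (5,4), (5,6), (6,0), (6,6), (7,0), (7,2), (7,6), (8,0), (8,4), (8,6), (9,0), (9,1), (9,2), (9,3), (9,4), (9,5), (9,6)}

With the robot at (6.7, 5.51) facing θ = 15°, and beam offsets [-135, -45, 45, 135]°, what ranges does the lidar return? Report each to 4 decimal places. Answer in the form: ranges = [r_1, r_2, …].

beam 1: φ=-135°, α=240°
  dir = (cos 240°, sin 240°) = (-0.5000, -0.8660); from cell (6,5)
  next x-line at t=1.4000, next y-line at t=0.5889; Δt_x=2.0000, Δt_y=1.1547
    y: enter (6,4) at t=0.5889
    x: enter (5,4) at t=1.4000 ← occupied
  → r_1 = 1.4000
beam 2: φ=-45°, α=330°
  dir = (cos 330°, sin 330°) = (0.8660, -0.5000); from cell (6,5)
  next x-line at t=0.3464, next y-line at t=1.0200; Δt_x=1.1547, Δt_y=2.0000
    x: enter (7,5) at t=0.3464
    y: enter (7,4) at t=1.0200
    x: enter (8,4) at t=1.5011 ← occupied
  → r_2 = 1.5011
beam 3: φ=45°, α=60°
  dir = (cos 60°, sin 60°) = (0.5000, 0.8660); from cell (6,5)
  next x-line at t=0.6000, next y-line at t=0.5658; Δt_x=2.0000, Δt_y=1.1547
    y: enter (6,6) at t=0.5658 ← occupied
  → r_3 = 0.5658
beam 4: φ=135°, α=150°
  dir = (cos 150°, sin 150°) = (-0.8660, 0.5000); from cell (6,5)
  next x-line at t=0.8083, next y-line at t=0.9800; Δt_x=1.1547, Δt_y=2.0000
    x: enter (5,5) at t=0.8083
    y: enter (5,6) at t=0.9800 ← occupied
  → r_4 = 0.9800

ranges = [1.4000, 1.5011, 0.5658, 0.9800]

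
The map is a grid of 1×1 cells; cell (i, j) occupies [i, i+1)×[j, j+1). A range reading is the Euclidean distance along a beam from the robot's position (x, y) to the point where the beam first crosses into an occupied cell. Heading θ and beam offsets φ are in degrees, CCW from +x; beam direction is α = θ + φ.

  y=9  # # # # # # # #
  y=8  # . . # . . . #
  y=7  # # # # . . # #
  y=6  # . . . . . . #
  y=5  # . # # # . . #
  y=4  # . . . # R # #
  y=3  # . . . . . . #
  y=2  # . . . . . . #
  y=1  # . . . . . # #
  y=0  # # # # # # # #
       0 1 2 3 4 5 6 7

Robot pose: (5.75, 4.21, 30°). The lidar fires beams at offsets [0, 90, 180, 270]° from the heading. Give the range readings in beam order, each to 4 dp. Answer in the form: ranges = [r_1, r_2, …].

beam 1: φ=0°, α=30°
  cosα=0.8660 sinα=0.5000 | (5,4) | tMaxX 0.2887 tMaxY 1.5800 | tΔX 1.1547 tΔY 2.0000
    t=0.2887 [x] (6,4) — stop
  → r_1 = 0.2887
beam 2: φ=90°, α=120°
  cosα=-0.5000 sinα=0.8660 | (5,4) | tMaxX 1.5000 tMaxY 0.9122 | tΔX 2.0000 tΔY 1.1547
    t=0.9122 [y] (5,5)
    t=1.5000 [x] (4,5) — stop
  → r_2 = 1.5000
beam 3: φ=180°, α=210°
  cosα=-0.8660 sinα=-0.5000 | (5,4) | tMaxX 0.8660 tMaxY 0.4200 | tΔX 1.1547 tΔY 2.0000
    t=0.4200 [y] (5,3)
    t=0.8660 [x] (4,3)
    t=2.0207 [x] (3,3)
    t=2.4200 [y] (3,2)
    t=3.1754 [x] (2,2)
    t=4.3301 [x] (1,2)
    t=4.4200 [y] (1,1)
    t=5.4848 [x] (0,1) — stop
  → r_3 = 5.4848
beam 4: φ=270°, α=300°
  cosα=0.5000 sinα=-0.8660 | (5,4) | tMaxX 0.5000 tMaxY 0.2425 | tΔX 2.0000 tΔY 1.1547
    t=0.2425 [y] (5,3)
    t=0.5000 [x] (6,3)
    t=1.3972 [y] (6,2)
    t=2.5000 [x] (7,2) — stop
  → r_4 = 2.5000

ranges = [0.2887, 1.5000, 5.4848, 2.5000]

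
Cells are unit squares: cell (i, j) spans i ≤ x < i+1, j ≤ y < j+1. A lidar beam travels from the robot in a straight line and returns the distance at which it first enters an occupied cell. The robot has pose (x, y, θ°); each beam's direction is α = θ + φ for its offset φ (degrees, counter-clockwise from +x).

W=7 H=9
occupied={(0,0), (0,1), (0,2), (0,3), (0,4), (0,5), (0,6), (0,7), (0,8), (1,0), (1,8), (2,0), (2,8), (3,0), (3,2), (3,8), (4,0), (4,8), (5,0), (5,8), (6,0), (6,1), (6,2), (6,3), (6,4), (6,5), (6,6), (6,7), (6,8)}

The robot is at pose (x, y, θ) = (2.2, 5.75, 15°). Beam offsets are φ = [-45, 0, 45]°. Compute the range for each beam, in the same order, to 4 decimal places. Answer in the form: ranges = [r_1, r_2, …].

ranges = [4.3879, 3.9340, 2.5981]

beam 1: φ=-45°, α=330°
  cosα=0.8660 sinα=-0.5000 | (2,5) | tMaxX 0.9238 tMaxY 1.5000 | tΔX 1.1547 tΔY 2.0000
    t=0.9238 [x] (3,5)
    t=1.5000 [y] (3,4)
    t=2.0785 [x] (4,4)
    t=3.2332 [x] (5,4)
    t=3.5000 [y] (5,3)
    t=4.3879 [x] (6,3) — stop
  → r_1 = 4.3879
beam 2: φ=0°, α=15°
  cosα=0.9659 sinα=0.2588 | (2,5) | tMaxX 0.8282 tMaxY 0.9659 | tΔX 1.0353 tΔY 3.8637
    t=0.8282 [x] (3,5)
    t=0.9659 [y] (3,6)
    t=1.8635 [x] (4,6)
    t=2.8988 [x] (5,6)
    t=3.9340 [x] (6,6) — stop
  → r_2 = 3.9340
beam 3: φ=45°, α=60°
  cosα=0.5000 sinα=0.8660 | (2,5) | tMaxX 1.6000 tMaxY 0.2887 | tΔX 2.0000 tΔY 1.1547
    t=0.2887 [y] (2,6)
    t=1.4434 [y] (2,7)
    t=1.6000 [x] (3,7)
    t=2.5981 [y] (3,8) — stop
  → r_3 = 2.5981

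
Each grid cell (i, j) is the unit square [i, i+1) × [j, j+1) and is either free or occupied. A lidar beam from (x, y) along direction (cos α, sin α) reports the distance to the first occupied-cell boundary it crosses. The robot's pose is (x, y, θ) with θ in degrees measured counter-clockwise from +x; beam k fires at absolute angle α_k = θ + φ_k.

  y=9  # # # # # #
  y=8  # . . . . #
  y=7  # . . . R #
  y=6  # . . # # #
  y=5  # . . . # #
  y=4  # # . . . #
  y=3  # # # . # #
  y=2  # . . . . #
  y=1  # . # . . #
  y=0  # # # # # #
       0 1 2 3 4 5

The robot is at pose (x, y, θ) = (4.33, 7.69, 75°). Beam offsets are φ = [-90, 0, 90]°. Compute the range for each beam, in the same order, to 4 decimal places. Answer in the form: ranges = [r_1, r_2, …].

beam 1: φ=-90°, α=345°
  dir = (cos 345°, sin 345°) = (0.9659, -0.2588); from cell (4,7)
  next x-line at t=0.6936, next y-line at t=2.6660; Δt_x=1.0353, Δt_y=3.8637
    x: enter (5,7) at t=0.6936 ← occupied
  → r_1 = 0.6936
beam 2: φ=0°, α=75°
  dir = (cos 75°, sin 75°) = (0.2588, 0.9659); from cell (4,7)
  next x-line at t=2.5887, next y-line at t=0.3209; Δt_x=3.8637, Δt_y=1.0353
    y: enter (4,8) at t=0.3209
    y: enter (4,9) at t=1.3562 ← occupied
  → r_2 = 1.3562
beam 3: φ=90°, α=165°
  dir = (cos 165°, sin 165°) = (-0.9659, 0.2588); from cell (4,7)
  next x-line at t=0.3416, next y-line at t=1.1977; Δt_x=1.0353, Δt_y=3.8637
    x: enter (3,7) at t=0.3416
    y: enter (3,8) at t=1.1977
    x: enter (2,8) at t=1.3769
    x: enter (1,8) at t=2.4122
    x: enter (0,8) at t=3.4475 ← occupied
  → r_3 = 3.4475

ranges = [0.6936, 1.3562, 3.4475]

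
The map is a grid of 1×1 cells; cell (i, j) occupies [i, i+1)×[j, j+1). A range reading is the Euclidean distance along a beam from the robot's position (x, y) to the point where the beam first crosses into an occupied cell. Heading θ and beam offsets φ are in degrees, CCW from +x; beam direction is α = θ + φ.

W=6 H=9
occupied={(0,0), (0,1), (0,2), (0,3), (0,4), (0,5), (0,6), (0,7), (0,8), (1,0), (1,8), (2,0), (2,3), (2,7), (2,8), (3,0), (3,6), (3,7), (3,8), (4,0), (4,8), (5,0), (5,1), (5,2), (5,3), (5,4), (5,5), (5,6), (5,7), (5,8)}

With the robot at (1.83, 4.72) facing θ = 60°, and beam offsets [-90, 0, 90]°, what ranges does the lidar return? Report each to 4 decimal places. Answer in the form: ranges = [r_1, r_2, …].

beam 1: φ=-90°, α=330°
  cosα=0.8660 sinα=-0.5000 | (1,4) | tMaxX 0.1963 tMaxY 1.4400 | tΔX 1.1547 tΔY 2.0000
    t=0.1963 [x] (2,4)
    t=1.3510 [x] (3,4)
    t=1.4400 [y] (3,3)
    t=2.5057 [x] (4,3)
    t=3.4400 [y] (4,2)
    t=3.6604 [x] (5,2) — stop
  → r_1 = 3.6604
beam 2: φ=0°, α=60°
  cosα=0.5000 sinα=0.8660 | (1,4) | tMaxX 0.3400 tMaxY 0.3233 | tΔX 2.0000 tΔY 1.1547
    t=0.3233 [y] (1,5)
    t=0.3400 [x] (2,5)
    t=1.4780 [y] (2,6)
    t=2.3400 [x] (3,6) — stop
  → r_2 = 2.3400
beam 3: φ=90°, α=150°
  cosα=-0.8660 sinα=0.5000 | (1,4) | tMaxX 0.9584 tMaxY 0.5600 | tΔX 1.1547 tΔY 2.0000
    t=0.5600 [y] (1,5)
    t=0.9584 [x] (0,5) — stop
  → r_3 = 0.9584

ranges = [3.6604, 2.3400, 0.9584]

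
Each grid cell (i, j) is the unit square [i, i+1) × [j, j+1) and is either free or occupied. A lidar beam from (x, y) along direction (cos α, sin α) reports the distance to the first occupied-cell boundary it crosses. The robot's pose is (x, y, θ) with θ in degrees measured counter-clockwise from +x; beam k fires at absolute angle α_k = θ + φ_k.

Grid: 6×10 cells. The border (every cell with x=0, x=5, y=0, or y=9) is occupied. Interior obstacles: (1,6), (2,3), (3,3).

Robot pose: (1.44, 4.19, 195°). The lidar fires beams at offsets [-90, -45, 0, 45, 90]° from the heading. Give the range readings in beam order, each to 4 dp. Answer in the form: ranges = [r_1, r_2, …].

beam 1: φ=-90°, α=105°
  dir = (cos 105°, sin 105°) = (-0.2588, 0.9659); from cell (1,4)
  next x-line at t=1.7000, next y-line at t=0.8386; Δt_x=3.8637, Δt_y=1.0353
    y: enter (1,5) at t=0.8386
    x: enter (0,5) at t=1.7000 ← occupied
  → r_1 = 1.7000
beam 2: φ=-45°, α=150°
  dir = (cos 150°, sin 150°) = (-0.8660, 0.5000); from cell (1,4)
  next x-line at t=0.5081, next y-line at t=1.6200; Δt_x=1.1547, Δt_y=2.0000
    x: enter (0,4) at t=0.5081 ← occupied
  → r_2 = 0.5081
beam 3: φ=0°, α=195°
  dir = (cos 195°, sin 195°) = (-0.9659, -0.2588); from cell (1,4)
  next x-line at t=0.4555, next y-line at t=0.7341; Δt_x=1.0353, Δt_y=3.8637
    x: enter (0,4) at t=0.4555 ← occupied
  → r_3 = 0.4555
beam 4: φ=45°, α=240°
  dir = (cos 240°, sin 240°) = (-0.5000, -0.8660); from cell (1,4)
  next x-line at t=0.8800, next y-line at t=0.2194; Δt_x=2.0000, Δt_y=1.1547
    y: enter (1,3) at t=0.2194
    x: enter (0,3) at t=0.8800 ← occupied
  → r_4 = 0.8800
beam 5: φ=90°, α=285°
  dir = (cos 285°, sin 285°) = (0.2588, -0.9659); from cell (1,4)
  next x-line at t=2.1637, next y-line at t=0.1967; Δt_x=3.8637, Δt_y=1.0353
    y: enter (1,3) at t=0.1967
    y: enter (1,2) at t=1.2320
    x: enter (2,2) at t=2.1637
    y: enter (2,1) at t=2.2673
    y: enter (2,0) at t=3.3025 ← occupied
  → r_5 = 3.3025

ranges = [1.7000, 0.5081, 0.4555, 0.8800, 3.3025]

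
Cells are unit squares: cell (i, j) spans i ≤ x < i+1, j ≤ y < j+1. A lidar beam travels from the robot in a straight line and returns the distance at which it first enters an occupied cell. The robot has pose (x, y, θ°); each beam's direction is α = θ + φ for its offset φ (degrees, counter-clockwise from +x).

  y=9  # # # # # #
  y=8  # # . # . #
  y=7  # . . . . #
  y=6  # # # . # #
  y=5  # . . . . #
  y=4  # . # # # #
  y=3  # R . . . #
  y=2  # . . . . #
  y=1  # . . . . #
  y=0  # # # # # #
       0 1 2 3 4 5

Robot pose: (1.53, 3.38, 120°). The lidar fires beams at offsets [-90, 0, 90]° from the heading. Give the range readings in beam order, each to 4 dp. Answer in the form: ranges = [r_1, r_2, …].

ranges = [1.2400, 1.0600, 0.6120]

beam 1: φ=-90°, α=30°
  cosα=0.8660 sinα=0.5000 | (1,3) | tMaxX 0.5427 tMaxY 1.2400 | tΔX 1.1547 tΔY 2.0000
    t=0.5427 [x] (2,3)
    t=1.2400 [y] (2,4) — stop
  → r_1 = 1.2400
beam 2: φ=0°, α=120°
  cosα=-0.5000 sinα=0.8660 | (1,3) | tMaxX 1.0600 tMaxY 0.7159 | tΔX 2.0000 tΔY 1.1547
    t=0.7159 [y] (1,4)
    t=1.0600 [x] (0,4) — stop
  → r_2 = 1.0600
beam 3: φ=90°, α=210°
  cosα=-0.8660 sinα=-0.5000 | (1,3) | tMaxX 0.6120 tMaxY 0.7600 | tΔX 1.1547 tΔY 2.0000
    t=0.6120 [x] (0,3) — stop
  → r_3 = 0.6120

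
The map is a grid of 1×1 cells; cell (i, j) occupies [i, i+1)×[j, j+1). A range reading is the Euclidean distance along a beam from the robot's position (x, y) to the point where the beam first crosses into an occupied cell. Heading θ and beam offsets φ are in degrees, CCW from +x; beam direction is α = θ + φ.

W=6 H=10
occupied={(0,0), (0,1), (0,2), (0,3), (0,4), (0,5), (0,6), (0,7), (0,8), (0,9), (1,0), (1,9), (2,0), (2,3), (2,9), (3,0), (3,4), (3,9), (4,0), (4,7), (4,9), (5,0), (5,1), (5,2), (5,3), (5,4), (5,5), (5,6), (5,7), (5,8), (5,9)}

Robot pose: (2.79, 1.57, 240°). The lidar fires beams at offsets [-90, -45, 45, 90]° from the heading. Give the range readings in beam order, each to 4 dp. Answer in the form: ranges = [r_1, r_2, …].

beam 1: φ=-90°, α=150°
  direction (-0.8660, 0.5000); cell (2,1); t to first gridline: x 0.9122, y 0.8600 (then +1.1547 / +2.0000)
    (2,2) via y @ 0.8600
    (1,2) via x @ 0.9122
    (0,2) via x @ 2.0669  # hit
  → r_1 = 2.0669
beam 2: φ=-45°, α=195°
  direction (-0.9659, -0.2588); cell (2,1); t to first gridline: x 0.8179, y 2.2023 (then +1.0353 / +3.8637)
    (1,1) via x @ 0.8179
    (0,1) via x @ 1.8531  # hit
  → r_2 = 1.8531
beam 3: φ=45°, α=285°
  direction (0.2588, -0.9659); cell (2,1); t to first gridline: x 0.8114, y 0.5901 (then +3.8637 / +1.0353)
    (2,0) via y @ 0.5901  # hit
  → r_3 = 0.5901
beam 4: φ=90°, α=330°
  direction (0.8660, -0.5000); cell (2,1); t to first gridline: x 0.2425, y 1.1400 (then +1.1547 / +2.0000)
    (3,1) via x @ 0.2425
    (3,0) via y @ 1.1400  # hit
  → r_4 = 1.1400

ranges = [2.0669, 1.8531, 0.5901, 1.1400]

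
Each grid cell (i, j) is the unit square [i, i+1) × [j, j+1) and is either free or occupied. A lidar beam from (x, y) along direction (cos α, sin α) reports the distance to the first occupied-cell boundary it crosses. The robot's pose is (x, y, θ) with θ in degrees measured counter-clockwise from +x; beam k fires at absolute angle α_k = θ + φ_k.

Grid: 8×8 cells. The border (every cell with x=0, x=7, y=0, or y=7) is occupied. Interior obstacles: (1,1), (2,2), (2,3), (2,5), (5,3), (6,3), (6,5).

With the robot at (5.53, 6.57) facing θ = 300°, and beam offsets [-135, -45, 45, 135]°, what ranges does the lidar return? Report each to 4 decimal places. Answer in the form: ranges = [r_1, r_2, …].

ranges = [1.6614, 5.7665, 1.5219, 0.4452]

beam 1: φ=-135°, α=165°
  dir = (cos 165°, sin 165°) = (-0.9659, 0.2588); from cell (5,6)
  next x-line at t=0.5487, next y-line at t=1.6614; Δt_x=1.0353, Δt_y=3.8637
    x: enter (4,6) at t=0.5487
    x: enter (3,6) at t=1.5840
    y: enter (3,7) at t=1.6614 ← occupied
  → r_1 = 1.6614
beam 2: φ=-45°, α=255°
  dir = (cos 255°, sin 255°) = (-0.2588, -0.9659); from cell (5,6)
  next x-line at t=2.0478, next y-line at t=0.5901; Δt_x=3.8637, Δt_y=1.0353
    y: enter (5,5) at t=0.5901
    y: enter (5,4) at t=1.6254
    x: enter (4,4) at t=2.0478
    y: enter (4,3) at t=2.6607
    y: enter (4,2) at t=3.6959
    y: enter (4,1) at t=4.7312
    y: enter (4,0) at t=5.7665 ← occupied
  → r_2 = 5.7665
beam 3: φ=45°, α=345°
  dir = (cos 345°, sin 345°) = (0.9659, -0.2588); from cell (5,6)
  next x-line at t=0.4866, next y-line at t=2.2023; Δt_x=1.0353, Δt_y=3.8637
    x: enter (6,6) at t=0.4866
    x: enter (7,6) at t=1.5219 ← occupied
  → r_3 = 1.5219
beam 4: φ=135°, α=75°
  dir = (cos 75°, sin 75°) = (0.2588, 0.9659); from cell (5,6)
  next x-line at t=1.8159, next y-line at t=0.4452; Δt_x=3.8637, Δt_y=1.0353
    y: enter (5,7) at t=0.4452 ← occupied
  → r_4 = 0.4452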